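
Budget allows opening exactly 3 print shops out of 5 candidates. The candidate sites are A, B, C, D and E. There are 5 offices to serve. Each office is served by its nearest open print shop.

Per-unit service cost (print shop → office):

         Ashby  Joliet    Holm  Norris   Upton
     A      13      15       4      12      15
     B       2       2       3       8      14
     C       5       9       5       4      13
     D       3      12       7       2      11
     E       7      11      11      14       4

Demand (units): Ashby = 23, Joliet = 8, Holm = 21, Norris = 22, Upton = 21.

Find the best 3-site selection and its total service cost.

Choose B, D and E; total service cost 253.

With exactly 3 open, each office uses its cheapest among the chosen.
{B, D, E}: Ashby→B 2·23=46, Joliet→B 2·8=16, Holm→B 3·21=63, Norris→D 2·22=44, Upton→E 4·21=84. Service cost 253.
{B, C, E}: service cost 297
{A, D, E}: service cost 369
Among all 10 size-3 choices, {B, D, E} is lowest.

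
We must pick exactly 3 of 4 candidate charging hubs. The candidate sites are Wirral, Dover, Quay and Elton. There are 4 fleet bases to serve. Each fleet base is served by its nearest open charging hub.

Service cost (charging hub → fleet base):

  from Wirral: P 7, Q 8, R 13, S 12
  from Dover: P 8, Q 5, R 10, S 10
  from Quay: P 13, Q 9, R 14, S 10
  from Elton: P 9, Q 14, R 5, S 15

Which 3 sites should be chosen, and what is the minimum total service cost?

With exactly 3 open, each fleet base uses its cheapest among the chosen.
{Wirral, Dover, Elton}: P→Wirral 7, Q→Dover 5, R→Elton 5, S→Dover 10. Service cost 27.
{Dover, Quay, Elton}: service cost 28
{Wirral, Quay, Elton}: service cost 30
Among all 4 size-3 choices, {Wirral, Dover, Elton} is lowest.

Choose Wirral, Dover and Elton; total service cost 27.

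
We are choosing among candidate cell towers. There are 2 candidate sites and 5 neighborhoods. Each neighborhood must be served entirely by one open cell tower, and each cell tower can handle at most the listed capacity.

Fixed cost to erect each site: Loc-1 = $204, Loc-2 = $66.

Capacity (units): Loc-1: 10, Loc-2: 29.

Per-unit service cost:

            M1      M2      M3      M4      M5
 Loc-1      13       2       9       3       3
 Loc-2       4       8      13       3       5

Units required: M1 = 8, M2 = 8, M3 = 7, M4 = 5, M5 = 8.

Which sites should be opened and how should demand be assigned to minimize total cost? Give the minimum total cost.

Minimum total cost: 464

Open {Loc-1, Loc-2}: M1→Loc-2 4·8=32, M2→Loc-1 2·8=16, M3→Loc-2 13·7=91, M4→Loc-2 3·5=15, M5→Loc-2 5·8=40.
Loads: Loc-1 carries 8/10, Loc-2 carries 28/29. Service 194; fixed 270; total 464.
Next best feasible plan costs 484.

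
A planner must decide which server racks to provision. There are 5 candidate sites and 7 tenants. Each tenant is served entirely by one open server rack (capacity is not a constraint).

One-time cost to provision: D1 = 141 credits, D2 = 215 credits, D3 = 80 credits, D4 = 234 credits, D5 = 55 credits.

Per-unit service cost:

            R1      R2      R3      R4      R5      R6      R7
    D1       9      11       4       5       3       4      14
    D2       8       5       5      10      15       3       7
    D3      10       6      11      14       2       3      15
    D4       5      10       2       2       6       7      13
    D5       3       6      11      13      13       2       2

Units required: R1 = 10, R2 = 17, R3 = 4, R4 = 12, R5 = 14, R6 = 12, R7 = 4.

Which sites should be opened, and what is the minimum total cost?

Open D1 and D5; minimum total cost 478.

For any fixed open set, each tenant goes to its cheapest open site; total = fixed + service.
{D1, D5}: R1→D5 3·10=30, R2→D5 6·17=102, R3→D1 4·4=16, R4→D1 5·12=60, R5→D1 3·14=42, R6→D5 2·12=24, R7→D5 2·4=8. Service 282; fixed 196; total 478.
{D3, D5}: R1→D5 3·10=30, R2→D3 6·17=102, R3→D3 11·4=44, R4→D5 13·12=156, R5→D3 2·14=28, R6→D5 2·12=24, R7→D5 2·4=8. Service 392; fixed 135; total 527.
{D1, D3, D5}: service 268 + fixed 276 = 544
{D1, D2, D3, D4, D5}: service 207 + fixed 725 = 932
No other subset beats 478.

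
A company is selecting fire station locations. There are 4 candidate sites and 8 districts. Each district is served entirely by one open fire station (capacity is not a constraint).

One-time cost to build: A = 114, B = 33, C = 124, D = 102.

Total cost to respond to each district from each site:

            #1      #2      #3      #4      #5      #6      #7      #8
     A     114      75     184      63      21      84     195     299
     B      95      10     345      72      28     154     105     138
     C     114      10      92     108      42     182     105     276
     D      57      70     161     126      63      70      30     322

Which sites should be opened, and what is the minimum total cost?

For any fixed open set, each district goes to its cheapest open site; total = fixed + service.
{B, D}: #1→D 57, #2→B 10, #3→D 161, #4→B 72, #5→B 28, #6→D 70, #7→D 30, #8→B 138. Service 566; fixed 135; total 701.
{B, C, D}: service 497 + fixed 259 = 756
{A, B, D}: #1→D 57, #2→B 10, #3→D 161, #4→A 63, #5→A 21, #6→D 70, #7→D 30, #8→B 138. Service 550; fixed 249; total 799.
{A, B, C, D}: service 481 + fixed 373 = 854
No other subset beats 701.

Open B and D; minimum total cost 701.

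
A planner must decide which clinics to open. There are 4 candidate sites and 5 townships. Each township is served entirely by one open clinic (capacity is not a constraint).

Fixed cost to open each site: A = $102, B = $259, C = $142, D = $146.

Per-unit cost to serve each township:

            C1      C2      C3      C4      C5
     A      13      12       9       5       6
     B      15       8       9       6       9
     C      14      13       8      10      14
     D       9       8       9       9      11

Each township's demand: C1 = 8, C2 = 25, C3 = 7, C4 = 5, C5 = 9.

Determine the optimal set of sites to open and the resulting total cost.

For any fixed open set, each township goes to its cheapest open site; total = fixed + service.
{D}: C1→D 9·8=72, C2→D 8·25=200, C3→D 9·7=63, C4→D 9·5=45, C5→D 11·9=99. Service 479; fixed 146; total 625.
{A}: service 546 + fixed 102 = 648
{A, D}: service 414 + fixed 248 = 662
{A, B, C, D}: service 407 + fixed 649 = 1056
No other subset beats 625.

Open D only; minimum total cost 625.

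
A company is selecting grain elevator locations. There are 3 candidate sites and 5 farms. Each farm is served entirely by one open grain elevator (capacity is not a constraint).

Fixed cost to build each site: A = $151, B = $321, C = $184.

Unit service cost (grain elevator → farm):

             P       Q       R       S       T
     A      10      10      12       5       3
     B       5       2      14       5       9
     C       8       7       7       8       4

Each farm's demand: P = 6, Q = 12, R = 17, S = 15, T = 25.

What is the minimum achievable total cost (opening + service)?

For any fixed open set, each farm goes to its cheapest open site; total = fixed + service.
{C}: P→C 8·6=48, Q→C 7·12=84, R→C 7·17=119, S→C 8·15=120, T→C 4·25=100. Service 471; fixed 184; total 655.
{A}: service 534 + fixed 151 = 685
{A, C}: service 401 + fixed 335 = 736
{A, B, C}: service 323 + fixed 656 = 979
No other subset beats 655.

Minimum total cost: 655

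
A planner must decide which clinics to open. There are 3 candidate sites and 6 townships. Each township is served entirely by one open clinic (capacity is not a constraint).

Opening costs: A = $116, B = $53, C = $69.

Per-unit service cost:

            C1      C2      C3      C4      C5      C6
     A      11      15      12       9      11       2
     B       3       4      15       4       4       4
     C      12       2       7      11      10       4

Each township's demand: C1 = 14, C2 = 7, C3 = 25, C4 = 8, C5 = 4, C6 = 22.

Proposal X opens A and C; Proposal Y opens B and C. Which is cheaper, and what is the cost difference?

Proposal X: {A, C}: C1→A 11·14=154, C2→C 2·7=14, C3→C 7·25=175, C4→A 9·8=72, C5→C 10·4=40, C6→A 2·22=44. Service 499; fixed 185; total 684.
Proposal Y: {B, C}: C1→B 3·14=42, C2→C 2·7=14, C3→C 7·25=175, C4→B 4·8=32, C5→B 4·4=16, C6→B 4·22=88. Service 367; fixed 122; total 489.
Difference: |684 − 489| = 195.

Proposal Y is cheaper by 195.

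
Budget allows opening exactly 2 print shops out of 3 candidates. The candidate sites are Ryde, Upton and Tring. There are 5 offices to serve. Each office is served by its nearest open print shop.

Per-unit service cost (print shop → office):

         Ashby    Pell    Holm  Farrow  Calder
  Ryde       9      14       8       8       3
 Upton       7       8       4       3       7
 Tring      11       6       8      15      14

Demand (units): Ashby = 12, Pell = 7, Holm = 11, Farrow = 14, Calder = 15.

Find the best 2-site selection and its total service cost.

Choose Ryde and Upton; total service cost 271.

With exactly 2 open, each office uses its cheapest among the chosen.
{Ryde, Upton}: Ashby→Upton 7·12=84, Pell→Upton 8·7=56, Holm→Upton 4·11=44, Farrow→Upton 3·14=42, Calder→Ryde 3·15=45. Service cost 271.
{Upton, Tring}: service cost 317
{Ryde, Tring}: service cost 395
Among all 3 size-2 choices, {Ryde, Upton} is lowest.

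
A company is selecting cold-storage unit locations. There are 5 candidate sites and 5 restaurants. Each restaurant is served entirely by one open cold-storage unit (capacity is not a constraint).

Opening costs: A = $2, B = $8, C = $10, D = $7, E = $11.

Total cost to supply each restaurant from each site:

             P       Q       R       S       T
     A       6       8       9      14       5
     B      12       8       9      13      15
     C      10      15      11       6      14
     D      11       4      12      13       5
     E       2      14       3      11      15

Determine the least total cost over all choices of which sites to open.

For any fixed open set, each restaurant goes to its cheapest open site; total = fixed + service.
{A, E}: P→E 2, Q→A 8, R→E 3, S→E 11, T→A 5. Service 29; fixed 13; total 42.
{D, E}: service 25 + fixed 18 = 43
{A}: P→A 6, Q→A 8, R→A 9, S→A 14, T→A 5. Service 42; fixed 2; total 44.
{A, B, C, D, E}: P→E 2, Q→D 4, R→E 3, S→C 6, T→A 5. Service 20; fixed 38; total 58.
No other subset beats 42.

Minimum total cost: 42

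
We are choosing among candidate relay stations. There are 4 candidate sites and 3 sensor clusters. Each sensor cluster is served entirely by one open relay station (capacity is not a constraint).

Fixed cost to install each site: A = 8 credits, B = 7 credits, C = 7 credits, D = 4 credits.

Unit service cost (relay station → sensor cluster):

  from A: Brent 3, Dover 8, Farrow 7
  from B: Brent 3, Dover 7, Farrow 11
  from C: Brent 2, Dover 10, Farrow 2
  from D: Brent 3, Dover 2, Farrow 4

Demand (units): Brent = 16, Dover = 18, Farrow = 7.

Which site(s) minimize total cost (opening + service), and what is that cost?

Open C and D; minimum total cost 93.

For any fixed open set, each sensor cluster goes to its cheapest open site; total = fixed + service.
{C, D}: Brent→C 2·16=32, Dover→D 2·18=36, Farrow→C 2·7=14. Service 82; fixed 11; total 93.
{B, C, D}: service 82 + fixed 18 = 100
{A, C, D}: Brent→C 2·16=32, Dover→D 2·18=36, Farrow→C 2·7=14. Service 82; fixed 19; total 101.
{A, B, C, D}: service 82 + fixed 26 = 108
No other subset beats 93.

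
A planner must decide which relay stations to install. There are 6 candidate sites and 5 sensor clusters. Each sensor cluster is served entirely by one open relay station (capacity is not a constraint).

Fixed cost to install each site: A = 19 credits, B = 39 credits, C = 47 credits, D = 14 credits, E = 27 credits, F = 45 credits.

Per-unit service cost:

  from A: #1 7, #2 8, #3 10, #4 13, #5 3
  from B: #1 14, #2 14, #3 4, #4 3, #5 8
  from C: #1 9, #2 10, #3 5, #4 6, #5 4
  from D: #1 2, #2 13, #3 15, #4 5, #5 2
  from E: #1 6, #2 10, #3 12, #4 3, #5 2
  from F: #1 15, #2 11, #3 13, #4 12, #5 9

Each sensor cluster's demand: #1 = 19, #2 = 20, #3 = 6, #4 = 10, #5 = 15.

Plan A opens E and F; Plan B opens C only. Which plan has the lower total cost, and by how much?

Plan A is cheaper by 50.

Plan A: {E, F}: #1→E 6·19=114, #2→E 10·20=200, #3→E 12·6=72, #4→E 3·10=30, #5→E 2·15=30. Service 446; fixed 72; total 518.
Plan B: {C}: #1→C 9·19=171, #2→C 10·20=200, #3→C 5·6=30, #4→C 6·10=60, #5→C 4·15=60. Service 521; fixed 47; total 568.
Difference: |518 − 568| = 50.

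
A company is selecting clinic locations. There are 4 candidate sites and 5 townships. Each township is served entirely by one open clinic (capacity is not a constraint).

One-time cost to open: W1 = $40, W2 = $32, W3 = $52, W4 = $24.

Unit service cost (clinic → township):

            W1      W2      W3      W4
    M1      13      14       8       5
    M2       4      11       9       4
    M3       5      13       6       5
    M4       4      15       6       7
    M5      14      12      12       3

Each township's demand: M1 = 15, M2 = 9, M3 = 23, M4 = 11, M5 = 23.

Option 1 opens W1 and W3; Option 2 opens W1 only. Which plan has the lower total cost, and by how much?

Option 1 is cheaper by 69.

Option 1: {W1, W3}: M1→W3 8·15=120, M2→W1 4·9=36, M3→W1 5·23=115, M4→W1 4·11=44, M5→W3 12·23=276. Service 591; fixed 92; total 683.
Option 2: {W1}: M1→W1 13·15=195, M2→W1 4·9=36, M3→W1 5·23=115, M4→W1 4·11=44, M5→W1 14·23=322. Service 712; fixed 40; total 752.
Difference: |683 − 752| = 69.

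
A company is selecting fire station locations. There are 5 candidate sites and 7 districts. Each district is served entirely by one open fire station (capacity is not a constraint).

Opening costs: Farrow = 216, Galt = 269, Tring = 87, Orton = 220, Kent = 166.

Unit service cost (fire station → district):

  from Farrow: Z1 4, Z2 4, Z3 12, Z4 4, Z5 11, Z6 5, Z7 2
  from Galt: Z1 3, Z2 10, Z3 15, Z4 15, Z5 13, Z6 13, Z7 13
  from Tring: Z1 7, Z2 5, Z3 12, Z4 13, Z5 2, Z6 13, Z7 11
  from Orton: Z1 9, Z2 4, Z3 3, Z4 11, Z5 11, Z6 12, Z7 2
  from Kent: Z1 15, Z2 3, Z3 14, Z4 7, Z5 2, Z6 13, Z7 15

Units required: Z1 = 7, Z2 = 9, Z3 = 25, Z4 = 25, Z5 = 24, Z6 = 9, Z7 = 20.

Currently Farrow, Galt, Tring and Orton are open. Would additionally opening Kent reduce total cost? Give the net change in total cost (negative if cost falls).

Current service cost with {Farrow, Galt, Tring, Orton}: 365.
Adding Kent: each district re-picks its cheapest; new service cost 356, saving 9.
Extra fixed cost: 166. Net change = 166 − 9 = 157.
(Totals: 1157 → 1314.)

No — net change +157 (cost rises by 157).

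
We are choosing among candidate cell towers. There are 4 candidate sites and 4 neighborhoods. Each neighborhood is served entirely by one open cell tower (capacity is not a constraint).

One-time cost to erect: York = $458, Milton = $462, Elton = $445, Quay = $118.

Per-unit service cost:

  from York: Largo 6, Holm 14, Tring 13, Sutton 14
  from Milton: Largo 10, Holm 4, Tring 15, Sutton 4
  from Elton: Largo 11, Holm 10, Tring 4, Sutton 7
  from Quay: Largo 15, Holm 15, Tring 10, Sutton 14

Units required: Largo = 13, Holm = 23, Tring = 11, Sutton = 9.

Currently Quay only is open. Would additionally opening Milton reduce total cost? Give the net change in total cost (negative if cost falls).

Current service cost with {Quay}: 776.
Adding Milton: each neighborhood re-picks its cheapest; new service cost 368, saving 408.
Extra fixed cost: 462. Net change = 462 − 408 = 54.
(Totals: 894 → 948.)

No — net change +54 (cost rises by 54).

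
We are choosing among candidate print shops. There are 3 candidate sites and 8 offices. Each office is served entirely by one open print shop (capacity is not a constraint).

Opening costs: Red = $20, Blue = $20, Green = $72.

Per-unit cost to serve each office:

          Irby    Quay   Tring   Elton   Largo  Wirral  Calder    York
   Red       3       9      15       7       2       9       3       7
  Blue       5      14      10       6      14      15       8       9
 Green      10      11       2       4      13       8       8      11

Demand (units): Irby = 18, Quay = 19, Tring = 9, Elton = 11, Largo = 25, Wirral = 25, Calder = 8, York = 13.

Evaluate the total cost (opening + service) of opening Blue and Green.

Each office is assigned to its cheapest site among the open ones.
{Blue, Green}: Irby→Blue 5·18=90, Quay→Green 11·19=209, Tring→Green 2·9=18, Elton→Green 4·11=44, Largo→Green 13·25=325, Wirral→Green 8·25=200, Calder→Blue 8·8=64, York→Blue 9·13=117. Service 1067; fixed 92; total 1159.

Total cost: 1159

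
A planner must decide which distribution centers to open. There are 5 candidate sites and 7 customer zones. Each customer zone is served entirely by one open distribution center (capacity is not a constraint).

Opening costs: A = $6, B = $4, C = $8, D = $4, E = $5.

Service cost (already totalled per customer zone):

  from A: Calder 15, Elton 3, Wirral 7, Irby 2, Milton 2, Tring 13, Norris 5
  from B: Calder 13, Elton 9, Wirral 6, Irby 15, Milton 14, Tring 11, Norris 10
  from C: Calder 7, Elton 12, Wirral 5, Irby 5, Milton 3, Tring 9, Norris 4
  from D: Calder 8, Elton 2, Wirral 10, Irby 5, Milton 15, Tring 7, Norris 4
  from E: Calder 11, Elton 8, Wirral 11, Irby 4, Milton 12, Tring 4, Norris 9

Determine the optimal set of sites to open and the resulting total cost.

For any fixed open set, each customer zone goes to its cheapest open site; total = fixed + service.
{A, D}: Calder→D 8, Elton→D 2, Wirral→A 7, Irby→A 2, Milton→A 2, Tring→D 7, Norris→D 4. Service 32; fixed 10; total 42.
{A, D, E}: service 29 + fixed 15 = 44
{A, B, D}: service 31 + fixed 14 = 45
{A, B, C, D, E}: Calder→C 7, Elton→D 2, Wirral→C 5, Irby→A 2, Milton→A 2, Tring→E 4, Norris→C 4. Service 26; fixed 27; total 53.
No other subset beats 42.

Open A and D; minimum total cost 42.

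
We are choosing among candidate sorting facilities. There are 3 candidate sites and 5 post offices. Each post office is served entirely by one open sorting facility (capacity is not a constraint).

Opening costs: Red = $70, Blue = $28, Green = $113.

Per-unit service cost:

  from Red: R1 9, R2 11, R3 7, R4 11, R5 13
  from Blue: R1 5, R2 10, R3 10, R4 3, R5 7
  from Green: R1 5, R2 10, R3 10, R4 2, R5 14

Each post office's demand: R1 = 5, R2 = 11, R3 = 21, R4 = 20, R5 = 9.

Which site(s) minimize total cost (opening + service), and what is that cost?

Open Blue only; minimum total cost 496.

For any fixed open set, each post office goes to its cheapest open site; total = fixed + service.
{Blue}: R1→Blue 5·5=25, R2→Blue 10·11=110, R3→Blue 10·21=210, R4→Blue 3·20=60, R5→Blue 7·9=63. Service 468; fixed 28; total 496.
{Red, Blue}: service 405 + fixed 98 = 503
{Blue, Green}: R1→Blue 5·5=25, R2→Blue 10·11=110, R3→Blue 10·21=210, R4→Green 2·20=40, R5→Blue 7·9=63. Service 448; fixed 141; total 589.
{Red, Blue, Green}: service 385 + fixed 211 = 596
No other subset beats 496.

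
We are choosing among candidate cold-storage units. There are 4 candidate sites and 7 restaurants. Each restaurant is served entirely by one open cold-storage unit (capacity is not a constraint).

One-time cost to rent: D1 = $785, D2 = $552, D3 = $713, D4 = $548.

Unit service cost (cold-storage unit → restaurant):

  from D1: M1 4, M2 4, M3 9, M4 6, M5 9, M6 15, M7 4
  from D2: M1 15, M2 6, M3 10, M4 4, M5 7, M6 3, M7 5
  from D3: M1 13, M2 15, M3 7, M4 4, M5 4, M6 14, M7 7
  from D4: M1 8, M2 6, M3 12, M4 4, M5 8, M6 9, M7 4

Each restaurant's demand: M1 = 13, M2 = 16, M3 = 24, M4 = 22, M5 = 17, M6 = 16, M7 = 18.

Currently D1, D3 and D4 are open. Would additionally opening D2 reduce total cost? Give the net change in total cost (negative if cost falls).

Current service cost with {D1, D3, D4}: 656.
Adding D2: each restaurant re-picks its cheapest; new service cost 560, saving 96.
Extra fixed cost: 552. Net change = 552 − 96 = 456.
(Totals: 2702 → 3158.)

No — net change +456 (cost rises by 456).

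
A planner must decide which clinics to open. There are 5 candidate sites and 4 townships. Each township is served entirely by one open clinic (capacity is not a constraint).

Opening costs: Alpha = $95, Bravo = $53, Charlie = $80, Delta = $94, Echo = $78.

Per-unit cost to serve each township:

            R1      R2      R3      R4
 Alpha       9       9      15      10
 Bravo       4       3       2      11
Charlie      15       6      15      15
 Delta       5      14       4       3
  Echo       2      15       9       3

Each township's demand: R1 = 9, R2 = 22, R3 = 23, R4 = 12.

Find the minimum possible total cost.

Minimum total cost: 297

For any fixed open set, each township goes to its cheapest open site; total = fixed + service.
{Bravo, Echo}: R1→Echo 2·9=18, R2→Bravo 3·22=66, R3→Bravo 2·23=46, R4→Echo 3·12=36. Service 166; fixed 131; total 297.
{Bravo, Delta}: R1→Bravo 4·9=36, R2→Bravo 3·22=66, R3→Bravo 2·23=46, R4→Delta 3·12=36. Service 184; fixed 147; total 331.
{Bravo}: R1→Bravo 4·9=36, R2→Bravo 3·22=66, R3→Bravo 2·23=46, R4→Bravo 11·12=132. Service 280; fixed 53; total 333.
{Alpha, Bravo, Charlie, Delta, Echo}: service 166 + fixed 400 = 566
No other subset beats 297.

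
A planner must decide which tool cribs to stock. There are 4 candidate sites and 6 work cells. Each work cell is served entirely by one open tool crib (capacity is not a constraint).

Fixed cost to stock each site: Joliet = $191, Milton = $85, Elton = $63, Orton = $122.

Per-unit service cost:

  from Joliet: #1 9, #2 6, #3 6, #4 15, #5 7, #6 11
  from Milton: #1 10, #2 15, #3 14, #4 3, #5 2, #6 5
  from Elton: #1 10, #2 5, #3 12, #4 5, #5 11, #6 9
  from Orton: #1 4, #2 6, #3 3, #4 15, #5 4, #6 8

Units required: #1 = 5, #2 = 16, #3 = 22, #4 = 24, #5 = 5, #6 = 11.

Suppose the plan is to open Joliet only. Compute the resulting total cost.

Each work cell is assigned to its cheapest site among the open ones.
{Joliet}: #1→Joliet 9·5=45, #2→Joliet 6·16=96, #3→Joliet 6·22=132, #4→Joliet 15·24=360, #5→Joliet 7·5=35, #6→Joliet 11·11=121. Service 789; fixed 191; total 980.

Total cost: 980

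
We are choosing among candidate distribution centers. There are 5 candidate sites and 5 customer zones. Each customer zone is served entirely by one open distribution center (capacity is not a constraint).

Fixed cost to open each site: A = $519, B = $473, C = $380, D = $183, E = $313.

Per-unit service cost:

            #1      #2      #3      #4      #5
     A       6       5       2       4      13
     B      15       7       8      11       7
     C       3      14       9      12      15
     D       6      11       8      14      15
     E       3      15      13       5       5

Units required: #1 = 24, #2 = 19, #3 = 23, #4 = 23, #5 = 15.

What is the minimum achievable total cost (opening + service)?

Minimum total cost: 1091

For any fixed open set, each customer zone goes to its cheapest open site; total = fixed + service.
{A}: #1→A 6·24=144, #2→A 5·19=95, #3→A 2·23=46, #4→A 4·23=92, #5→A 13·15=195. Service 572; fixed 519; total 1091.
{D, E}: service 655 + fixed 496 = 1151
{E}: service 846 + fixed 313 = 1159
{A, B, C, D, E}: #1→C 3·24=72, #2→A 5·19=95, #3→A 2·23=46, #4→A 4·23=92, #5→E 5·15=75. Service 380; fixed 1868; total 2248.
No other subset beats 1091.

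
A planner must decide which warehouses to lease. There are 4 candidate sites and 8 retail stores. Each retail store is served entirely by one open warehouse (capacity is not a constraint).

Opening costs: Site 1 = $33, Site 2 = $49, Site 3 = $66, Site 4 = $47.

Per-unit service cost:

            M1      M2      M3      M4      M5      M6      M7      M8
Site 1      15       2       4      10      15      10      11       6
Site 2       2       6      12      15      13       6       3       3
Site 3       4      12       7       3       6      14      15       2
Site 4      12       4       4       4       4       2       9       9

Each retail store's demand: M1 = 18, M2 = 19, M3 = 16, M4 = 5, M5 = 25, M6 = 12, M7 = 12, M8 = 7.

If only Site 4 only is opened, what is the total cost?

Total cost: 718

Each retail store is assigned to its cheapest site among the open ones.
{Site 4}: M1→Site 4 12·18=216, M2→Site 4 4·19=76, M3→Site 4 4·16=64, M4→Site 4 4·5=20, M5→Site 4 4·25=100, M6→Site 4 2·12=24, M7→Site 4 9·12=108, M8→Site 4 9·7=63. Service 671; fixed 47; total 718.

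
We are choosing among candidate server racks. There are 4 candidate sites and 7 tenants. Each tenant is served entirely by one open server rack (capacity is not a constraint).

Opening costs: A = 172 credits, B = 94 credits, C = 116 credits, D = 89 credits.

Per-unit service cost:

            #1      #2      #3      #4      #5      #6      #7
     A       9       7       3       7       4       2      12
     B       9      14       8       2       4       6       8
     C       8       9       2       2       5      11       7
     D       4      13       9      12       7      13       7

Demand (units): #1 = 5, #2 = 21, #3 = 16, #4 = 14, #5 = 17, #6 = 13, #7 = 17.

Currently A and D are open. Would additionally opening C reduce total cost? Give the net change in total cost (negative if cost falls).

No — net change +30 (cost rises by 30).

Current service cost with {A, D}: 526.
Adding C: each tenant re-picks its cheapest; new service cost 440, saving 86.
Extra fixed cost: 116. Net change = 116 − 86 = 30.
(Totals: 787 → 817.)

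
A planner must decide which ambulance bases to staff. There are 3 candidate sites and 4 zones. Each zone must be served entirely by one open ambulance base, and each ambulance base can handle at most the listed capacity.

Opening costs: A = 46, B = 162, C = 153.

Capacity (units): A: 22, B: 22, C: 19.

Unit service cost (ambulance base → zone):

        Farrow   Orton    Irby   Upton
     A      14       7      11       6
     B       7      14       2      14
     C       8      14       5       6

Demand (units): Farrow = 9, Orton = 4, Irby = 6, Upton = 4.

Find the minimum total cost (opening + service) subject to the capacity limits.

Open {A, B}: Farrow→B 7·9=63, Orton→A 7·4=28, Irby→B 2·6=12, Upton→A 6·4=24.
Loads: A carries 8/22, B carries 15/22. Service 127; fixed 208; total 335.
Next best feasible plan costs 353.

Minimum total cost: 335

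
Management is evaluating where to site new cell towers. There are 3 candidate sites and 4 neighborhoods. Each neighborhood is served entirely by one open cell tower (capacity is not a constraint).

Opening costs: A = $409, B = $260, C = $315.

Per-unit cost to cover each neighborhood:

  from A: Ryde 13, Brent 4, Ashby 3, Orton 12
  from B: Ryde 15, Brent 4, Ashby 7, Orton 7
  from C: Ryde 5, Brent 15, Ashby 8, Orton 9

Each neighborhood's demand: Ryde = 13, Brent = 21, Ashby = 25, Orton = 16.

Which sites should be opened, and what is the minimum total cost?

Open B only; minimum total cost 826.

For any fixed open set, each neighborhood goes to its cheapest open site; total = fixed + service.
{B}: Ryde→B 15·13=195, Brent→B 4·21=84, Ashby→B 7·25=175, Orton→B 7·16=112. Service 566; fixed 260; total 826.
{A}: Ryde→A 13·13=169, Brent→A 4·21=84, Ashby→A 3·25=75, Orton→A 12·16=192. Service 520; fixed 409; total 929.
{B, C}: service 436 + fixed 575 = 1011
{A, B, C}: Ryde→C 5·13=65, Brent→A 4·21=84, Ashby→A 3·25=75, Orton→B 7·16=112. Service 336; fixed 984; total 1320.
No other subset beats 826.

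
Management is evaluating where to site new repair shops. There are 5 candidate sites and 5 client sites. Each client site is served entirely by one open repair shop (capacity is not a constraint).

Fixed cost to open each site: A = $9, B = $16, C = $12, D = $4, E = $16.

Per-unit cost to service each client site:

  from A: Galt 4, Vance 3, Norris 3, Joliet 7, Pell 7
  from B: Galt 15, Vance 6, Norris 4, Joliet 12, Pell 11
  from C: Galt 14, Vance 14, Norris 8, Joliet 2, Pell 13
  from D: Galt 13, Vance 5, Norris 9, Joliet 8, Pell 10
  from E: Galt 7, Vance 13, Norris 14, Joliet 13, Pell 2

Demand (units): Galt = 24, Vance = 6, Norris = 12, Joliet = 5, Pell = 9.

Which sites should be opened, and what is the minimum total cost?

Open A, C and E; minimum total cost 215.

For any fixed open set, each client site goes to its cheapest open site; total = fixed + service.
{A, C, E}: Galt→A 4·24=96, Vance→A 3·6=18, Norris→A 3·12=36, Joliet→C 2·5=10, Pell→E 2·9=18. Service 178; fixed 37; total 215.
{A, C, D, E}: Galt→A 4·24=96, Vance→A 3·6=18, Norris→A 3·12=36, Joliet→C 2·5=10, Pell→E 2·9=18. Service 178; fixed 41; total 219.
{A, E}: service 203 + fixed 25 = 228
{A, B, C, D, E}: service 178 + fixed 57 = 235
No other subset beats 215.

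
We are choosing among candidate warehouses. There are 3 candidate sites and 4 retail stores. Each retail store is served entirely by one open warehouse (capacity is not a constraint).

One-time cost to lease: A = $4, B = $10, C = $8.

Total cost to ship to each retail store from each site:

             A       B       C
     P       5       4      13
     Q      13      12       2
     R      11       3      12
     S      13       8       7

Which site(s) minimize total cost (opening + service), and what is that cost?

Open B and C; minimum total cost 34.

For any fixed open set, each retail store goes to its cheapest open site; total = fixed + service.
{B, C}: P→B 4, Q→C 2, R→B 3, S→C 7. Service 16; fixed 18; total 34.
{A, C}: P→A 5, Q→C 2, R→A 11, S→C 7. Service 25; fixed 12; total 37.
{B}: P→B 4, Q→B 12, R→B 3, S→B 8. Service 27; fixed 10; total 37.
{A, B, C}: service 16 + fixed 22 = 38
(All 7 nonempty subsets were checked; B and C is lowest.)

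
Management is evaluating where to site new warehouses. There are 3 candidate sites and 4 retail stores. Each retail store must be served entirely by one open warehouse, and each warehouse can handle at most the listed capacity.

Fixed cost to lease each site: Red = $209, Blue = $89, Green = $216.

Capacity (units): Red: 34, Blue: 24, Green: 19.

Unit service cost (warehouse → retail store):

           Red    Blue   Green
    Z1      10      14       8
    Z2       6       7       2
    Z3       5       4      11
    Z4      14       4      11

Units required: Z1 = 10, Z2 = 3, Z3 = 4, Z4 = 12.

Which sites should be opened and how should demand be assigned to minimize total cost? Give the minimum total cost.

Open {Blue, Green}: Z1→Green 8·10=80, Z2→Green 2·3=6, Z3→Blue 4·4=16, Z4→Blue 4·12=48.
Loads: Blue carries 16/24, Green carries 13/19. Service 150; fixed 305; total 455.
Next best feasible plan costs 470.

Minimum total cost: 455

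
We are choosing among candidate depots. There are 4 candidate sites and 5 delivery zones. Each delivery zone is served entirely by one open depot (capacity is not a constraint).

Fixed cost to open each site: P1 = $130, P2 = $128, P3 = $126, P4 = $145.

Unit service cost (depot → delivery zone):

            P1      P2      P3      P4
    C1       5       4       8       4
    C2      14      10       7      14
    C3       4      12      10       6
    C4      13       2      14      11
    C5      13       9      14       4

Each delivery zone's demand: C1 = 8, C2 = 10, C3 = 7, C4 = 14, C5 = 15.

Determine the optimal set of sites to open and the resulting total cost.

Open P2 only; minimum total cost 507.

For any fixed open set, each delivery zone goes to its cheapest open site; total = fixed + service.
{P2}: C1→P2 4·8=32, C2→P2 10·10=100, C3→P2 12·7=84, C4→P2 2·14=28, C5→P2 9·15=135. Service 379; fixed 128; total 507.
{P2, P4}: service 262 + fixed 273 = 535
{P4}: service 428 + fixed 145 = 573
{P1, P2, P3, P4}: service 218 + fixed 529 = 747
No other subset beats 507.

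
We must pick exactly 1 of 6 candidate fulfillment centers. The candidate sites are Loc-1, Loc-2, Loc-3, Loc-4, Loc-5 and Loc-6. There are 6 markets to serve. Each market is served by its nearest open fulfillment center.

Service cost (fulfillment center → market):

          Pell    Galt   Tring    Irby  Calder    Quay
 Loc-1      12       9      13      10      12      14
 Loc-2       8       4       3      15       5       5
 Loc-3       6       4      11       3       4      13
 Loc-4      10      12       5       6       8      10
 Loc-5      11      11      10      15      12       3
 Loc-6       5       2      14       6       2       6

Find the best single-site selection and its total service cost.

With exactly 1 open, each market uses its cheapest among the chosen.
{Loc-6}: Pell→Loc-6 5, Galt→Loc-6 2, Tring→Loc-6 14, Irby→Loc-6 6, Calder→Loc-6 2, Quay→Loc-6 6. Service cost 35.
{Loc-2}: service cost 40
{Loc-3}: service cost 41
Among all 6 size-1 choices, {Loc-6} is lowest.

Choose Loc-6 only; total service cost 35.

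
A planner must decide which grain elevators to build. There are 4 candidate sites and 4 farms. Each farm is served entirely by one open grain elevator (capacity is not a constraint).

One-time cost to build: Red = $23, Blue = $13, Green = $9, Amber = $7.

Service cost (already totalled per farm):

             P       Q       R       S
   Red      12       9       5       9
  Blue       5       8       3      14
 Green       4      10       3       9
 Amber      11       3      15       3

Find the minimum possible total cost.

For any fixed open set, each farm goes to its cheapest open site; total = fixed + service.
{Green, Amber}: P→Green 4, Q→Amber 3, R→Green 3, S→Amber 3. Service 13; fixed 16; total 29.
{Blue, Amber}: service 14 + fixed 20 = 34
{Green}: P→Green 4, Q→Green 10, R→Green 3, S→Green 9. Service 26; fixed 9; total 35.
{Red, Blue, Green, Amber}: P→Green 4, Q→Amber 3, R→Blue 3, S→Amber 3. Service 13; fixed 52; total 65.
No other subset beats 29.

Minimum total cost: 29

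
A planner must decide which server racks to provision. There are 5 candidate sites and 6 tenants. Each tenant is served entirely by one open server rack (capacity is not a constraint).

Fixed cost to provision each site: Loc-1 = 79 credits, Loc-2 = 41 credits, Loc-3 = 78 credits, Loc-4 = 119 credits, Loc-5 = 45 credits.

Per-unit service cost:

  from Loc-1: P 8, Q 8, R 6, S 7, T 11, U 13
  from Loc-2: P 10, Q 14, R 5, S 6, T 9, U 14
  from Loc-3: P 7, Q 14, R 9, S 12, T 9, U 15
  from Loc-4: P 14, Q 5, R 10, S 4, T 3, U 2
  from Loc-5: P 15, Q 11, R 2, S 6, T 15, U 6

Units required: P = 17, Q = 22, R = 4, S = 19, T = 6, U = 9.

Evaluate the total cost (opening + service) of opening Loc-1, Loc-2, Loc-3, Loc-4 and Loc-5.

Total cost: 711

Each tenant is assigned to its cheapest site among the open ones.
{Loc-1, Loc-2, Loc-3, Loc-4, Loc-5}: P→Loc-3 7·17=119, Q→Loc-4 5·22=110, R→Loc-5 2·4=8, S→Loc-4 4·19=76, T→Loc-4 3·6=18, U→Loc-4 2·9=18. Service 349; fixed 362; total 711.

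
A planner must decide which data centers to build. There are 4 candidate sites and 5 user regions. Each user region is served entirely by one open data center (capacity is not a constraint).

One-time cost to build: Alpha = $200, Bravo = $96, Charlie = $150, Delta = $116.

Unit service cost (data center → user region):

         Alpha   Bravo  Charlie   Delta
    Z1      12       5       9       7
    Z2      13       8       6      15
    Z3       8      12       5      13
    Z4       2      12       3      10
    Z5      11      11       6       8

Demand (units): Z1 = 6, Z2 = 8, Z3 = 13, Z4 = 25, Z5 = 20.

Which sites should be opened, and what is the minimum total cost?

For any fixed open set, each user region goes to its cheapest open site; total = fixed + service.
{Charlie}: Z1→Charlie 9·6=54, Z2→Charlie 6·8=48, Z3→Charlie 5·13=65, Z4→Charlie 3·25=75, Z5→Charlie 6·20=120. Service 362; fixed 150; total 512.
{Bravo, Charlie}: service 338 + fixed 246 = 584
{Charlie, Delta}: Z1→Delta 7·6=42, Z2→Charlie 6·8=48, Z3→Charlie 5·13=65, Z4→Charlie 3·25=75, Z5→Charlie 6·20=120. Service 350; fixed 266; total 616.
{Alpha, Bravo, Charlie, Delta}: service 313 + fixed 562 = 875
No other subset beats 512.

Open Charlie only; minimum total cost 512.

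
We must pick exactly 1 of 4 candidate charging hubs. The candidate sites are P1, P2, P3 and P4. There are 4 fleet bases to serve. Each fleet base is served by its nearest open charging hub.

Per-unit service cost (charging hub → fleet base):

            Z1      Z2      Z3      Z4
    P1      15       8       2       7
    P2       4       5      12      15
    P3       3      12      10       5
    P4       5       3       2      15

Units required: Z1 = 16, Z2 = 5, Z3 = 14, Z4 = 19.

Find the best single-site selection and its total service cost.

Choose P3 only; total service cost 343.

With exactly 1 open, each fleet base uses its cheapest among the chosen.
{P3}: Z1→P3 3·16=48, Z2→P3 12·5=60, Z3→P3 10·14=140, Z4→P3 5·19=95. Service cost 343.
{P4}: service cost 408
{P1}: service cost 441
Among all 4 size-1 choices, {P3} is lowest.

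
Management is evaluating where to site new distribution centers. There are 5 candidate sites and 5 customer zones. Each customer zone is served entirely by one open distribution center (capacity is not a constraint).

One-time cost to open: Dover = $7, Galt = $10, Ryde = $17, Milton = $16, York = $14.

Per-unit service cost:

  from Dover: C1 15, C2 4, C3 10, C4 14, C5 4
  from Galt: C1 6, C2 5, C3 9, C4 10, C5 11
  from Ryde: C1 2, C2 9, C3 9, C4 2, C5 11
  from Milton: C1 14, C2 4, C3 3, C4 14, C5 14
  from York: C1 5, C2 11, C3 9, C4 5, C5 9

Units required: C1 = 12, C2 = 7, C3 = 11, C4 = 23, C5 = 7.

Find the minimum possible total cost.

For any fixed open set, each customer zone goes to its cheapest open site; total = fixed + service.
{Dover, Ryde, Milton}: C1→Ryde 2·12=24, C2→Dover 4·7=28, C3→Milton 3·11=33, C4→Ryde 2·23=46, C5→Dover 4·7=28. Service 159; fixed 40; total 199.
{Dover, Galt, Ryde, Milton}: C1→Ryde 2·12=24, C2→Dover 4·7=28, C3→Milton 3·11=33, C4→Ryde 2·23=46, C5→Dover 4·7=28. Service 159; fixed 50; total 209.
{Dover, Ryde, Milton, York}: service 159 + fixed 54 = 213
{Dover, Galt, Ryde, Milton, York}: C1→Ryde 2·12=24, C2→Dover 4·7=28, C3→Milton 3·11=33, C4→Ryde 2·23=46, C5→Dover 4·7=28. Service 159; fixed 64; total 223.
No other subset beats 199.

Minimum total cost: 199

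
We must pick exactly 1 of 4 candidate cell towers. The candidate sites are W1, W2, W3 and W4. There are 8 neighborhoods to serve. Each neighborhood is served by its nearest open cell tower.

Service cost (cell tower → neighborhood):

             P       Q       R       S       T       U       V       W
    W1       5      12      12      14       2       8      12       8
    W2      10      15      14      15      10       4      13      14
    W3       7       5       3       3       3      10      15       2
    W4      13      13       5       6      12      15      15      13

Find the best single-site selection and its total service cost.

With exactly 1 open, each neighborhood uses its cheapest among the chosen.
{W3}: P→W3 7, Q→W3 5, R→W3 3, S→W3 3, T→W3 3, U→W3 10, V→W3 15, W→W3 2. Service cost 48.
{W1}: service cost 73
{W4}: service cost 92
Among all 4 size-1 choices, {W3} is lowest.

Choose W3 only; total service cost 48.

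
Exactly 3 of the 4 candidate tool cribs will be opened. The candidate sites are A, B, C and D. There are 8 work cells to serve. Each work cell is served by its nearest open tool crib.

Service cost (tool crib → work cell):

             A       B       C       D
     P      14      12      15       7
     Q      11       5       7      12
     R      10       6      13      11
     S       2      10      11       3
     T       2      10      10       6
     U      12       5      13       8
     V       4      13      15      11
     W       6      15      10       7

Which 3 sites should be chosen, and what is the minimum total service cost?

With exactly 3 open, each work cell uses its cheapest among the chosen.
{A, B, D}: P→D 7, Q→B 5, R→B 6, S→A 2, T→A 2, U→B 5, V→A 4, W→A 6. Service cost 37.
{A, B, C}: service cost 42
{A, C, D}: service cost 46
Among all 4 size-3 choices, {A, B, D} is lowest.

Choose A, B and D; total service cost 37.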